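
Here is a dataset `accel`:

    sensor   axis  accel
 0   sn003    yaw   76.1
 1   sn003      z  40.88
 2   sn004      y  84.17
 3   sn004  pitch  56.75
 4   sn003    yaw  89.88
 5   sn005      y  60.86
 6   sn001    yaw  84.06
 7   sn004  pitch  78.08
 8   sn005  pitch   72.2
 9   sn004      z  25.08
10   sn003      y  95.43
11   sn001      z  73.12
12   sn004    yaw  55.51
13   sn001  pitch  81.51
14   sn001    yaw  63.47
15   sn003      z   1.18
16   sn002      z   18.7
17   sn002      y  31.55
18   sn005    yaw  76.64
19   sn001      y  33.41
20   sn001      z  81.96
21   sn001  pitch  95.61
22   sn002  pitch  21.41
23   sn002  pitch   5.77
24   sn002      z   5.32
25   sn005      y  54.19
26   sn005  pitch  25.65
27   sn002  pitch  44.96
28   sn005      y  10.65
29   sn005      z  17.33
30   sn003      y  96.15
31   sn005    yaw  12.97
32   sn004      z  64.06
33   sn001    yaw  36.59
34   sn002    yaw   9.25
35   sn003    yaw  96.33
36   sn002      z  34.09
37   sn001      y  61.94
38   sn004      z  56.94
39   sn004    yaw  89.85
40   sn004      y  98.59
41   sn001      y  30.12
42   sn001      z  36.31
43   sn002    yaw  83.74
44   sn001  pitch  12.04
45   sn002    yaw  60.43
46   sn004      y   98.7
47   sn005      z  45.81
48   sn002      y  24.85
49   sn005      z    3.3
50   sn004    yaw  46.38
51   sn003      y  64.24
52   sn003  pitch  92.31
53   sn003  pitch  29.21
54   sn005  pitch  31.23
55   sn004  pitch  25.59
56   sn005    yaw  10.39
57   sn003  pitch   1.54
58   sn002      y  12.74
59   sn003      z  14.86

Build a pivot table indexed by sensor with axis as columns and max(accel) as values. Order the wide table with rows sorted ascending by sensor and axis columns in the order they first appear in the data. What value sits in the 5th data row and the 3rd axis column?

With rows sorted ascending by sensor, row 5 is sensor=sn005. axis columns in first-appearance order: yaw, z, y, pitch; column 3 is y.
Long rows with sensor=sn005, axis=y: max(60.86, 54.19, 10.65) = 60.86.

60.86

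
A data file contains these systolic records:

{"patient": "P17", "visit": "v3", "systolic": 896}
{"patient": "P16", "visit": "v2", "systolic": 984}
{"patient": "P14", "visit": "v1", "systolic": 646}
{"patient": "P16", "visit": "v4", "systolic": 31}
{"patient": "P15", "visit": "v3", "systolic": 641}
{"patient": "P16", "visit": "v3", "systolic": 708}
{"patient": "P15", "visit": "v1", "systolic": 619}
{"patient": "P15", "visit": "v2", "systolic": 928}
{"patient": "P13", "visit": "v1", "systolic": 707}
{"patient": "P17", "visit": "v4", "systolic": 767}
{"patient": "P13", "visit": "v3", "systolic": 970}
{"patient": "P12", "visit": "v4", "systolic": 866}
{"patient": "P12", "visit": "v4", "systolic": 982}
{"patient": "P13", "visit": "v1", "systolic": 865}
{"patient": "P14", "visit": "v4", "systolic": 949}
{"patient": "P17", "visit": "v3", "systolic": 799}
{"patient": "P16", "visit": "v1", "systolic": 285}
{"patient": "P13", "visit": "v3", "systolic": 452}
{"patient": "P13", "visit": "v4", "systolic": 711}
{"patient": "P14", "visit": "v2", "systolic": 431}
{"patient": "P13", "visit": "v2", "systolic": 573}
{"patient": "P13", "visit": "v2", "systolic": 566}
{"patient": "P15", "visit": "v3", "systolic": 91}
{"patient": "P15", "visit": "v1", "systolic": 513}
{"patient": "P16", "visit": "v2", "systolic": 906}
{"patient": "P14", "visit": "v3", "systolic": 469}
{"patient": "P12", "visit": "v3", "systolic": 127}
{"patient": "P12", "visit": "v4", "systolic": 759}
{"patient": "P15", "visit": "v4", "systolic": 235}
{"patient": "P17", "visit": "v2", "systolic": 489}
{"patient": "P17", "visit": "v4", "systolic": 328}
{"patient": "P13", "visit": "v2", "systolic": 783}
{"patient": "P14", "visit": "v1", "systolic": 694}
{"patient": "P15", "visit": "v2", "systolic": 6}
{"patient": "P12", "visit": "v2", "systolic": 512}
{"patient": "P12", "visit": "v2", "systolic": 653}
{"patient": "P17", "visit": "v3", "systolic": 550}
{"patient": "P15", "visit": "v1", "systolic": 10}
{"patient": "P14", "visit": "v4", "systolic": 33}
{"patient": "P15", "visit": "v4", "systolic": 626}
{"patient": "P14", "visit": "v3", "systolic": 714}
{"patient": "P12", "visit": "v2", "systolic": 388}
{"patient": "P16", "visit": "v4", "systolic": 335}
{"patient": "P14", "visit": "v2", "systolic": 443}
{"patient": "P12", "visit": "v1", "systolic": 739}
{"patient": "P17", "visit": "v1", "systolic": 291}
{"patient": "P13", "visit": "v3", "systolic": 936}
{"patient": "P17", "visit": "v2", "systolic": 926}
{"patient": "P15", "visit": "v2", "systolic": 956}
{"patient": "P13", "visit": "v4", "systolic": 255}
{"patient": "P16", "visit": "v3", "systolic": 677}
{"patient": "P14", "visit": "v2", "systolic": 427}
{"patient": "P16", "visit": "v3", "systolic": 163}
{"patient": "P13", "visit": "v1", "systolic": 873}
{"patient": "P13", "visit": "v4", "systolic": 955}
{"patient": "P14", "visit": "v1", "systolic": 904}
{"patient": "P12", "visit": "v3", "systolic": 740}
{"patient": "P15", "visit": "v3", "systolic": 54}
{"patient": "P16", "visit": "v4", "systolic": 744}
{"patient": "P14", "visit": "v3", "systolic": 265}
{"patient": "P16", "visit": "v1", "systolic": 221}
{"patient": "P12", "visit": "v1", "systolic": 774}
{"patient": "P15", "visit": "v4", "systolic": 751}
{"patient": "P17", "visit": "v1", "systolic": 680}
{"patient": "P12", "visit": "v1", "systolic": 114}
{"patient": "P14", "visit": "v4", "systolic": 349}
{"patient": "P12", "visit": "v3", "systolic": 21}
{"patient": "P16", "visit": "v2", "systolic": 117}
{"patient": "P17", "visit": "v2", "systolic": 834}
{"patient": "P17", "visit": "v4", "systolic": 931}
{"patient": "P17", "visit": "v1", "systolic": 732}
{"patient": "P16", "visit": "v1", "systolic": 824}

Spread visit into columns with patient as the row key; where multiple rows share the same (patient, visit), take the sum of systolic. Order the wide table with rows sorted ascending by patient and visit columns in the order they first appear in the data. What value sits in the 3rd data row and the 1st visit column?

With rows sorted ascending by patient, row 3 is patient=P14. visit columns in first-appearance order: v3, v2, v1, v4; column 1 is v3.
Long rows with patient=P14, visit=v3: 469 + 714 + 265 = 1448.

1448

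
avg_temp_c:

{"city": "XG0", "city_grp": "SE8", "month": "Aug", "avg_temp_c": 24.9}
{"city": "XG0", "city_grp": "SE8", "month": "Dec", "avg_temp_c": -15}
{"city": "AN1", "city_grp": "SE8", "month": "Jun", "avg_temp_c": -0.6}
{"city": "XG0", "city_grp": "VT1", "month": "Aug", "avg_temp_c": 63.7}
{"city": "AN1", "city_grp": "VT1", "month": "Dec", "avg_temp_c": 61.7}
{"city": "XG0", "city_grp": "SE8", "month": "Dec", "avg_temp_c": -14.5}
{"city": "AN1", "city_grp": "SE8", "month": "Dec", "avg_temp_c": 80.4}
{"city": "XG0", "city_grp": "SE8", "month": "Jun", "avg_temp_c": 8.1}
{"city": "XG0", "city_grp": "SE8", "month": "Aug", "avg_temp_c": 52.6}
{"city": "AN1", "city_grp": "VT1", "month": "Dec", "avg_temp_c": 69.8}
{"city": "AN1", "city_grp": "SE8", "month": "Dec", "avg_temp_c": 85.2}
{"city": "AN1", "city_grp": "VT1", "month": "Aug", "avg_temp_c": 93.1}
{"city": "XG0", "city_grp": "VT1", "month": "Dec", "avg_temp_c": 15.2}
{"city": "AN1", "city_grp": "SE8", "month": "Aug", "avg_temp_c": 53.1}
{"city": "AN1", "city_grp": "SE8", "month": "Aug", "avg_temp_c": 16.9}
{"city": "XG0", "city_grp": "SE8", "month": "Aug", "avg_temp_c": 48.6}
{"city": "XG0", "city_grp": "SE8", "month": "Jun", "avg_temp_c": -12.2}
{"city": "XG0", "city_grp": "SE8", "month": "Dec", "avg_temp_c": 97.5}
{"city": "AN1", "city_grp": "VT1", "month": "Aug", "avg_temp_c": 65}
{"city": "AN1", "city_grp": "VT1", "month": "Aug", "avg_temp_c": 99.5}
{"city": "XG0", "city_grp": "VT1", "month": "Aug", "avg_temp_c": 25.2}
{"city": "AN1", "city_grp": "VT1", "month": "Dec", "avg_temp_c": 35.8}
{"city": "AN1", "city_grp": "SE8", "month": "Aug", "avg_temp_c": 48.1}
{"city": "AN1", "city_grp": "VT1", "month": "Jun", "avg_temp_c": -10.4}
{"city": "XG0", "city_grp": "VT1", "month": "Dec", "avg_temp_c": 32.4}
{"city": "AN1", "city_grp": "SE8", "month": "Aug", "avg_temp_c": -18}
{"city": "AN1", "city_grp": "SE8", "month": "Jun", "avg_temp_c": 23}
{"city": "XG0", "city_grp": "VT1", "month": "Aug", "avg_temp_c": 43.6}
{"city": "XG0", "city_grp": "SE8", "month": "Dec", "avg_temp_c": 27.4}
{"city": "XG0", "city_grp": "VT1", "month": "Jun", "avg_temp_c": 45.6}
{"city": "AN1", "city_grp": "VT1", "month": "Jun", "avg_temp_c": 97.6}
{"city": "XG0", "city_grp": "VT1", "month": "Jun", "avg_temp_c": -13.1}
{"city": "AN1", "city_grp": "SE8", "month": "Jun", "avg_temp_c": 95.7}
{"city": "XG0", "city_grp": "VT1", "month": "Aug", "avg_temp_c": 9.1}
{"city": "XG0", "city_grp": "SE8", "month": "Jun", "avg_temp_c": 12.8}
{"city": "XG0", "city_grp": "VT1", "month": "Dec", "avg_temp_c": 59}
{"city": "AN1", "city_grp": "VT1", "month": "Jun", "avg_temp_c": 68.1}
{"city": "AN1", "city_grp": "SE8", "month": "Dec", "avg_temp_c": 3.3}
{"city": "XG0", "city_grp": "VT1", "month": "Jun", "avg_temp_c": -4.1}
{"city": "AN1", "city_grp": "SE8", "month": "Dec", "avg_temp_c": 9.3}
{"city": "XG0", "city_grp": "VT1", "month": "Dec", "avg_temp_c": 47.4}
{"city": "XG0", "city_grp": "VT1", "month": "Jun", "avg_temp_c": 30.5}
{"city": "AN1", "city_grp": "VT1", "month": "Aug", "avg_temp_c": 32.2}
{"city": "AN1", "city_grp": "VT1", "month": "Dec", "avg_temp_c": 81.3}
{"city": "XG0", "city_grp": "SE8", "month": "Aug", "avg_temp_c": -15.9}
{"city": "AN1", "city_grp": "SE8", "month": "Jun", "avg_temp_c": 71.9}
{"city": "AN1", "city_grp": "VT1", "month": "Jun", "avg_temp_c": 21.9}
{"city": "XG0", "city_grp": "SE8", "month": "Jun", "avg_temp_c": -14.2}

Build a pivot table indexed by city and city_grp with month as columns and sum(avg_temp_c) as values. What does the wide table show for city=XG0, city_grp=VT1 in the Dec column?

154

Rows with city=XG0, city_grp=VT1 and month=Dec: avg_temp_c values are 15.2, 32.4, 59, 47.4.
15.2 + 32.4 + 59 + 47.4 = 154.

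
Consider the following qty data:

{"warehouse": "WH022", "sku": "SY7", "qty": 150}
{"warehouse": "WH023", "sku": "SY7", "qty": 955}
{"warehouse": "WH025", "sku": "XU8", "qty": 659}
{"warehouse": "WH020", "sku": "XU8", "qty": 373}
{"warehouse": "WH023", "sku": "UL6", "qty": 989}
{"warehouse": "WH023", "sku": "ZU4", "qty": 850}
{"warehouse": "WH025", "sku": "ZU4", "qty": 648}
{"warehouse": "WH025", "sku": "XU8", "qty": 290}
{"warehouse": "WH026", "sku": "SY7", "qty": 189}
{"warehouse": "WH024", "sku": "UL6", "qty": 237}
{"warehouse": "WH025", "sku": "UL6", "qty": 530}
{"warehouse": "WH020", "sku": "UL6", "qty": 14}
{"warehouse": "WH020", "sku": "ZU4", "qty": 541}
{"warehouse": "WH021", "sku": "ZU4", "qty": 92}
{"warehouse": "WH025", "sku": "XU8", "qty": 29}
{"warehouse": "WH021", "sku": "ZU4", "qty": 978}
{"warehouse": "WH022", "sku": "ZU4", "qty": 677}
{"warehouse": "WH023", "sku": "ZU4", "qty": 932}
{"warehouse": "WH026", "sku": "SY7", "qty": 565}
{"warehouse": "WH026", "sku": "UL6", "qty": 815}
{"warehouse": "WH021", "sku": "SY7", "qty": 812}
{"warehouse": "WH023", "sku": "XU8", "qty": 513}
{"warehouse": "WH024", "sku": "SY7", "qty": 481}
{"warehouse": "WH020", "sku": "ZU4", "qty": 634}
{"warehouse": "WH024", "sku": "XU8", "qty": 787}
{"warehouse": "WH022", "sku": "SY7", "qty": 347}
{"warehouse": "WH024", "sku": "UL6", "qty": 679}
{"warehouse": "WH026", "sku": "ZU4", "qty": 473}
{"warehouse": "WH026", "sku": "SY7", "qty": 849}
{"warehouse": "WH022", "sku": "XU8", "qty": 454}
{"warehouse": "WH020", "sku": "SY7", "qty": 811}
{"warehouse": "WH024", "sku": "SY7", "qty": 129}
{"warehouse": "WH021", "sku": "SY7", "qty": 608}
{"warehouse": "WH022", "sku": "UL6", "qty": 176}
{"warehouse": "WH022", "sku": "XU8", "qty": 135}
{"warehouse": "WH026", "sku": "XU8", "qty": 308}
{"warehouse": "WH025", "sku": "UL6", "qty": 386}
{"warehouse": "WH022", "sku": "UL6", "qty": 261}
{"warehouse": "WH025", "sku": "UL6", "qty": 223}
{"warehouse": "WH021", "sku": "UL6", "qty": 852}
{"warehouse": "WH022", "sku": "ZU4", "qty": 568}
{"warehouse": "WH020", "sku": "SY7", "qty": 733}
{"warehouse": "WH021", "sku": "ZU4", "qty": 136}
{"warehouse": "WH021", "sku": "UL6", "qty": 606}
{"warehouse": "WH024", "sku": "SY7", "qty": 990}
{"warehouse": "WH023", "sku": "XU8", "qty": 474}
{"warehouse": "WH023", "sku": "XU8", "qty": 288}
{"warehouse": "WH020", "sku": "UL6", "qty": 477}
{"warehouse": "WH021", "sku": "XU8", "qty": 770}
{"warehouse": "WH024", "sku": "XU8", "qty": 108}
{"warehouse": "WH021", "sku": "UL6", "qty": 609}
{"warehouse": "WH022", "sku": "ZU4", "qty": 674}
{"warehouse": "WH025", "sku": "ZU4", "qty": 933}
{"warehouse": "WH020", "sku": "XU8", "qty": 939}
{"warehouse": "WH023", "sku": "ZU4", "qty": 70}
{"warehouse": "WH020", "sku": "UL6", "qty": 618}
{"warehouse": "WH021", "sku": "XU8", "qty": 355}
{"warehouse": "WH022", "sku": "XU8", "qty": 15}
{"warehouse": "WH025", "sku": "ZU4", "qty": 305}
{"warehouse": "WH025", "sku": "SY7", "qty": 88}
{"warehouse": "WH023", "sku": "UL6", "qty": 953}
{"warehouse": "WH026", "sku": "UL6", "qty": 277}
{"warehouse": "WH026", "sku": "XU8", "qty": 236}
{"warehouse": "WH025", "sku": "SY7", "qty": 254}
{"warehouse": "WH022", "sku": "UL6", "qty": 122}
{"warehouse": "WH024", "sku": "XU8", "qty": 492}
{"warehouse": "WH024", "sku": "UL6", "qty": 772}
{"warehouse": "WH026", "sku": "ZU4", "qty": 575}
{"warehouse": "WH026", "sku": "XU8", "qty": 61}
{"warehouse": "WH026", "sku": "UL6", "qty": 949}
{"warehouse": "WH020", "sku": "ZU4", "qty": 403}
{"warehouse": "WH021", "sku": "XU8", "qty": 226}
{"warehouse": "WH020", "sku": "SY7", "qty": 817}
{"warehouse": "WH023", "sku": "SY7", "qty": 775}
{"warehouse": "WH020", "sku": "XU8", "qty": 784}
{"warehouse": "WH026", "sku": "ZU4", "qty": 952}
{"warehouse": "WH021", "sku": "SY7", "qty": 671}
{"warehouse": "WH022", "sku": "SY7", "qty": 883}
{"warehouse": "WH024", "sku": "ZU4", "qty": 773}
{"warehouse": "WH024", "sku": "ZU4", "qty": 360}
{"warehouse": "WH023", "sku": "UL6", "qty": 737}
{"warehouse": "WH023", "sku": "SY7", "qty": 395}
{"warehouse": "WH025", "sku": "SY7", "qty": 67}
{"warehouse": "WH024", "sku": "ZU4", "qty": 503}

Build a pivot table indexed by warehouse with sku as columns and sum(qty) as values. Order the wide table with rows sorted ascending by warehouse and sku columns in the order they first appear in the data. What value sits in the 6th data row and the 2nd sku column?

978

With rows sorted ascending by warehouse, row 6 is warehouse=WH025. sku columns in first-appearance order: SY7, XU8, UL6, ZU4; column 2 is XU8.
Long rows with warehouse=WH025, sku=XU8: 659 + 290 + 29 = 978.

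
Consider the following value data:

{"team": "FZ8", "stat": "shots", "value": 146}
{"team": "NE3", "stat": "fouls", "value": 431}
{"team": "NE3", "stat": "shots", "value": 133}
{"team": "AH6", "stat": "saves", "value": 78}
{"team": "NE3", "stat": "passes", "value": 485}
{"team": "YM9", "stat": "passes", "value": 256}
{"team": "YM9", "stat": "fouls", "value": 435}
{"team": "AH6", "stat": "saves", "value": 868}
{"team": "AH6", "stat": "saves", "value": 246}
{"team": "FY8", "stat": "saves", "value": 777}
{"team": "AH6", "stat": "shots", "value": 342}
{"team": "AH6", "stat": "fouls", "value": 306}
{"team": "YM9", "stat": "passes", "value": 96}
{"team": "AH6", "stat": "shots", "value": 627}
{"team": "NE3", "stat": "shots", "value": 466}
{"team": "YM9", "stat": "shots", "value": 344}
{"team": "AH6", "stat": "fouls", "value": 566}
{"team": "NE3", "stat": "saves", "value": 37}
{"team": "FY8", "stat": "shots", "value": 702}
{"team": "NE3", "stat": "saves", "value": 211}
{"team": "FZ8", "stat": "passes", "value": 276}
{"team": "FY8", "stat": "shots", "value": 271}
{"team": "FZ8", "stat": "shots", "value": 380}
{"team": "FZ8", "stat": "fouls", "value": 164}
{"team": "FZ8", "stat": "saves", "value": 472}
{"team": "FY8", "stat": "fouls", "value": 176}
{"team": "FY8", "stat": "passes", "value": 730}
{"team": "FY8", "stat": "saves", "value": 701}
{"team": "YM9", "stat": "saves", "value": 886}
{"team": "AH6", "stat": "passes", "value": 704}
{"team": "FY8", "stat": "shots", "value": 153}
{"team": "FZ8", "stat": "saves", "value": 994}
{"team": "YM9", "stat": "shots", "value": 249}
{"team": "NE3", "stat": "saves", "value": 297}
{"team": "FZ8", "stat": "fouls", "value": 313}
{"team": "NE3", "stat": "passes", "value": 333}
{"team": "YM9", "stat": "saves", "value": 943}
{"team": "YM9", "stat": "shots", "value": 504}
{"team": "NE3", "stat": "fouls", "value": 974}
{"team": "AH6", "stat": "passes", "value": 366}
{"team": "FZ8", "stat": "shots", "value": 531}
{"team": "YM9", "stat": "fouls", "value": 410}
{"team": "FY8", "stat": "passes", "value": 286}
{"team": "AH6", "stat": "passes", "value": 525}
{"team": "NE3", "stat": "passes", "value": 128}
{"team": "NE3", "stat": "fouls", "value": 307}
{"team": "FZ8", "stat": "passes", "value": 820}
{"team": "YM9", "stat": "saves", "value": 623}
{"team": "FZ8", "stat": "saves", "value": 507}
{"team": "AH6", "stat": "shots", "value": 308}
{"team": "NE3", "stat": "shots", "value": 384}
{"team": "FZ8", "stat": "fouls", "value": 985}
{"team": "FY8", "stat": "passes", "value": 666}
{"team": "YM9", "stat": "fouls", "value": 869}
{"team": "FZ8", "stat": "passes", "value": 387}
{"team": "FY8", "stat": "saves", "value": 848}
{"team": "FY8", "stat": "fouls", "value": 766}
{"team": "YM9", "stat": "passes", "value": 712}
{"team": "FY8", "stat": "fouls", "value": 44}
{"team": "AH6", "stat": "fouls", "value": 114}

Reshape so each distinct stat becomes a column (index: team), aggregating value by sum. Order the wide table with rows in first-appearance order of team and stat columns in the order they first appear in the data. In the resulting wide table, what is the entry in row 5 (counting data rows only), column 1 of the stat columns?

1126

With rows in first-appearance order of team, row 5 is team=FY8. stat columns in first-appearance order: shots, fouls, saves, passes; column 1 is shots.
Long rows with team=FY8, stat=shots: 702 + 271 + 153 = 1126.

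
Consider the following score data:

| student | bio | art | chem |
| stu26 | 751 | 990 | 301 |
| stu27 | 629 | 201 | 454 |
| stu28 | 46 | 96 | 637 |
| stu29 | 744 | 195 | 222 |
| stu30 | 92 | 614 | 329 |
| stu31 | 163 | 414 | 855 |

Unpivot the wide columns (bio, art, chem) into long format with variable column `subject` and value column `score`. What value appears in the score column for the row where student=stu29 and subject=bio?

744

Unpivoting turns each (student, wide-column) pair into one long row.
The wide cell at row stu29, column bio holds 744, so the long row (stu29, bio) has score=744.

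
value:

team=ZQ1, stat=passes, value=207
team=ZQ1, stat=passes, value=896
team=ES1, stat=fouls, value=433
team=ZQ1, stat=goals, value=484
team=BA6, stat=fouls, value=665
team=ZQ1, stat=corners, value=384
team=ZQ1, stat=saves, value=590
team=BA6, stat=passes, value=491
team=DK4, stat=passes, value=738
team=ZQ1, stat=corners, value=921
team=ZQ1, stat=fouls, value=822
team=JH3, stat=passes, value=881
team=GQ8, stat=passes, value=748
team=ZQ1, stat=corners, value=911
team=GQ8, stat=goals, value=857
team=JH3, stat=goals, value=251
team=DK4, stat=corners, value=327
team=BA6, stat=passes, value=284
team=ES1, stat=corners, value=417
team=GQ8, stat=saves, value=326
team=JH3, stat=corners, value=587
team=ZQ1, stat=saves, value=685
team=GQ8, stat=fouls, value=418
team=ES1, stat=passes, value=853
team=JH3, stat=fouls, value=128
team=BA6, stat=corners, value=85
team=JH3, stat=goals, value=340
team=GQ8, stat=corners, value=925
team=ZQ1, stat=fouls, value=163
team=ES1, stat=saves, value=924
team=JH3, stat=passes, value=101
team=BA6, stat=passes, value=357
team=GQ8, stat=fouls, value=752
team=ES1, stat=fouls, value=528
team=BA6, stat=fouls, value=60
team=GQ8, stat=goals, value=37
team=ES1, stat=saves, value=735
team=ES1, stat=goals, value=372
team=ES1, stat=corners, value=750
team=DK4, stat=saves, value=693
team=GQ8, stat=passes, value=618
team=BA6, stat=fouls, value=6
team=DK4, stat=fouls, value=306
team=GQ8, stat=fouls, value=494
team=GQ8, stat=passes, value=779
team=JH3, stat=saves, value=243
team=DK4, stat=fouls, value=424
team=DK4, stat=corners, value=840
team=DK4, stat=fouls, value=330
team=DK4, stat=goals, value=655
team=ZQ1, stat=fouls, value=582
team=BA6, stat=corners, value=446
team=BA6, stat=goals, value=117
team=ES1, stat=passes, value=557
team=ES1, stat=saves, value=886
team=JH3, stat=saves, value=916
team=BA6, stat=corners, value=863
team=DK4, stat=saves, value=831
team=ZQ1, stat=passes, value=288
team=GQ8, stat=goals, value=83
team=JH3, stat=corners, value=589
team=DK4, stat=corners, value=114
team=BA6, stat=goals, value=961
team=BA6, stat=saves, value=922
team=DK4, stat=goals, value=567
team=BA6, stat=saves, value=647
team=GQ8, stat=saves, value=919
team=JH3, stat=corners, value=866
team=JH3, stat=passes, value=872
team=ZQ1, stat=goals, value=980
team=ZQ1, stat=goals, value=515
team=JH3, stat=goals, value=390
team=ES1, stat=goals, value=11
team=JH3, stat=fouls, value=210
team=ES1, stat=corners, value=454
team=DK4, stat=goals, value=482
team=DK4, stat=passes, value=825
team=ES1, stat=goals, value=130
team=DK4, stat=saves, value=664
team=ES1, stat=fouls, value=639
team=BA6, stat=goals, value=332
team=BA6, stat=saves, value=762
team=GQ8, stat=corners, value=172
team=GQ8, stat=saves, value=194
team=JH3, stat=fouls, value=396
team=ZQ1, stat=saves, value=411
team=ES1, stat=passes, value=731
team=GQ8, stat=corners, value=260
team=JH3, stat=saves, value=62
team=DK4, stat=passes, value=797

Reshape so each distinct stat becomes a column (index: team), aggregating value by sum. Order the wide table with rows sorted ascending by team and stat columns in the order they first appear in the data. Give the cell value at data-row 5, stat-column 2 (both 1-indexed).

With rows sorted ascending by team, row 5 is team=JH3. stat columns in first-appearance order: passes, fouls, goals, corners, saves; column 2 is fouls.
Long rows with team=JH3, stat=fouls: 128 + 210 + 396 = 734.

734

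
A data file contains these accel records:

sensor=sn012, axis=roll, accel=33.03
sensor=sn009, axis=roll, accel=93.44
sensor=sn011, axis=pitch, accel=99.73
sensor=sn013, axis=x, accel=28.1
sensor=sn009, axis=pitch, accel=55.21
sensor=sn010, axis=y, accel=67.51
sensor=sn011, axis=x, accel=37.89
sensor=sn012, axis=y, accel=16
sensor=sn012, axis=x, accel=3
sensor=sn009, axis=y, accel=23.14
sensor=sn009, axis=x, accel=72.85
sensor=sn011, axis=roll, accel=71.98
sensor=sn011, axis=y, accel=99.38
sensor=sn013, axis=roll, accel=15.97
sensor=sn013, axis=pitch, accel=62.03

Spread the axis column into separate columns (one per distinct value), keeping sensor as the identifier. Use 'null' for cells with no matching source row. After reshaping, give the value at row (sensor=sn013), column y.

No long-format row has sensor=sn013 and axis=y, so the cell is null.

null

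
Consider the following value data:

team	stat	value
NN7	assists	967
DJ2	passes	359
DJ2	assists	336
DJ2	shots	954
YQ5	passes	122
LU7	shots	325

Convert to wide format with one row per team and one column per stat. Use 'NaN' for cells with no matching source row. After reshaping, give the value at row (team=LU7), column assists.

NaN

No long-format row has team=LU7 and stat=assists, so the cell is NaN.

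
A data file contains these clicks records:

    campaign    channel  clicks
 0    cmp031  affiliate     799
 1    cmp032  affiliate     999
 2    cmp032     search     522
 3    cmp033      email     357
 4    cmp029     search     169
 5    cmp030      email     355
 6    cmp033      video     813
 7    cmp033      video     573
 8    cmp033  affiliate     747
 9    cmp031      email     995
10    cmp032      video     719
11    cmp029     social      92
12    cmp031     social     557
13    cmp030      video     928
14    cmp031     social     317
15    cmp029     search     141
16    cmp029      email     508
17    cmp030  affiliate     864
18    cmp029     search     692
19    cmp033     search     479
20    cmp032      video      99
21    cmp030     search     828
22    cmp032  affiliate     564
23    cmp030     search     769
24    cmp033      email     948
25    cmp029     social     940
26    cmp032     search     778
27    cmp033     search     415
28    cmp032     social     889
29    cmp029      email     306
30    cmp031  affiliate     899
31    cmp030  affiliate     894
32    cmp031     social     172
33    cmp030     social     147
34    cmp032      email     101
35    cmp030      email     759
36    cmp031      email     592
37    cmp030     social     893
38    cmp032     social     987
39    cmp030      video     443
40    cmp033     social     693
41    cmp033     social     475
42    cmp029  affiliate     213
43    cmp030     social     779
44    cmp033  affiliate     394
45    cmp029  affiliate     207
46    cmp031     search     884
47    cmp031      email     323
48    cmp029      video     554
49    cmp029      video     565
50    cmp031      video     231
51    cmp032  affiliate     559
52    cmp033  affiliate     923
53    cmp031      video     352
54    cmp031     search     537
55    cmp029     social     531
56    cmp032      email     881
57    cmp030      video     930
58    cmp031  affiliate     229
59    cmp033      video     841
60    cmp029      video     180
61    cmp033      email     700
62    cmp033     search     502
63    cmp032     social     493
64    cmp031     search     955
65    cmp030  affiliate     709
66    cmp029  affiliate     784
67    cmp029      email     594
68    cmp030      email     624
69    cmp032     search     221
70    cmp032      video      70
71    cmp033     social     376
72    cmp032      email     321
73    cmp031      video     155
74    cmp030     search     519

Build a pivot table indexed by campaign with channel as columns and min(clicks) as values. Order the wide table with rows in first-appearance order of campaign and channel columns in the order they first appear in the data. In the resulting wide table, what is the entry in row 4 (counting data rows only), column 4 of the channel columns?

180

With rows in first-appearance order of campaign, row 4 is campaign=cmp029. channel columns in first-appearance order: affiliate, search, email, video, social; column 4 is video.
Long rows with campaign=cmp029, channel=video: min(554, 565, 180) = 180.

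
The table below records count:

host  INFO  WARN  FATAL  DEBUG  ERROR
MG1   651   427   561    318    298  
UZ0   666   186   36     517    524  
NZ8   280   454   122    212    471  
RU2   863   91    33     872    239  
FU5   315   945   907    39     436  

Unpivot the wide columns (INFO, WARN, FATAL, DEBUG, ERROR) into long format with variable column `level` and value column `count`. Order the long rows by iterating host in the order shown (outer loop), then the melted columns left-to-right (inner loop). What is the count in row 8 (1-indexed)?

25 rows total (5 × 5). Row 8: index ⌊(8-1)/5⌋ = 1 into host → UZ0; (8-1) mod 5 = 2 into the melted columns → FATAL.
So row 8 is (UZ0, FATAL, 36); count = 36.

36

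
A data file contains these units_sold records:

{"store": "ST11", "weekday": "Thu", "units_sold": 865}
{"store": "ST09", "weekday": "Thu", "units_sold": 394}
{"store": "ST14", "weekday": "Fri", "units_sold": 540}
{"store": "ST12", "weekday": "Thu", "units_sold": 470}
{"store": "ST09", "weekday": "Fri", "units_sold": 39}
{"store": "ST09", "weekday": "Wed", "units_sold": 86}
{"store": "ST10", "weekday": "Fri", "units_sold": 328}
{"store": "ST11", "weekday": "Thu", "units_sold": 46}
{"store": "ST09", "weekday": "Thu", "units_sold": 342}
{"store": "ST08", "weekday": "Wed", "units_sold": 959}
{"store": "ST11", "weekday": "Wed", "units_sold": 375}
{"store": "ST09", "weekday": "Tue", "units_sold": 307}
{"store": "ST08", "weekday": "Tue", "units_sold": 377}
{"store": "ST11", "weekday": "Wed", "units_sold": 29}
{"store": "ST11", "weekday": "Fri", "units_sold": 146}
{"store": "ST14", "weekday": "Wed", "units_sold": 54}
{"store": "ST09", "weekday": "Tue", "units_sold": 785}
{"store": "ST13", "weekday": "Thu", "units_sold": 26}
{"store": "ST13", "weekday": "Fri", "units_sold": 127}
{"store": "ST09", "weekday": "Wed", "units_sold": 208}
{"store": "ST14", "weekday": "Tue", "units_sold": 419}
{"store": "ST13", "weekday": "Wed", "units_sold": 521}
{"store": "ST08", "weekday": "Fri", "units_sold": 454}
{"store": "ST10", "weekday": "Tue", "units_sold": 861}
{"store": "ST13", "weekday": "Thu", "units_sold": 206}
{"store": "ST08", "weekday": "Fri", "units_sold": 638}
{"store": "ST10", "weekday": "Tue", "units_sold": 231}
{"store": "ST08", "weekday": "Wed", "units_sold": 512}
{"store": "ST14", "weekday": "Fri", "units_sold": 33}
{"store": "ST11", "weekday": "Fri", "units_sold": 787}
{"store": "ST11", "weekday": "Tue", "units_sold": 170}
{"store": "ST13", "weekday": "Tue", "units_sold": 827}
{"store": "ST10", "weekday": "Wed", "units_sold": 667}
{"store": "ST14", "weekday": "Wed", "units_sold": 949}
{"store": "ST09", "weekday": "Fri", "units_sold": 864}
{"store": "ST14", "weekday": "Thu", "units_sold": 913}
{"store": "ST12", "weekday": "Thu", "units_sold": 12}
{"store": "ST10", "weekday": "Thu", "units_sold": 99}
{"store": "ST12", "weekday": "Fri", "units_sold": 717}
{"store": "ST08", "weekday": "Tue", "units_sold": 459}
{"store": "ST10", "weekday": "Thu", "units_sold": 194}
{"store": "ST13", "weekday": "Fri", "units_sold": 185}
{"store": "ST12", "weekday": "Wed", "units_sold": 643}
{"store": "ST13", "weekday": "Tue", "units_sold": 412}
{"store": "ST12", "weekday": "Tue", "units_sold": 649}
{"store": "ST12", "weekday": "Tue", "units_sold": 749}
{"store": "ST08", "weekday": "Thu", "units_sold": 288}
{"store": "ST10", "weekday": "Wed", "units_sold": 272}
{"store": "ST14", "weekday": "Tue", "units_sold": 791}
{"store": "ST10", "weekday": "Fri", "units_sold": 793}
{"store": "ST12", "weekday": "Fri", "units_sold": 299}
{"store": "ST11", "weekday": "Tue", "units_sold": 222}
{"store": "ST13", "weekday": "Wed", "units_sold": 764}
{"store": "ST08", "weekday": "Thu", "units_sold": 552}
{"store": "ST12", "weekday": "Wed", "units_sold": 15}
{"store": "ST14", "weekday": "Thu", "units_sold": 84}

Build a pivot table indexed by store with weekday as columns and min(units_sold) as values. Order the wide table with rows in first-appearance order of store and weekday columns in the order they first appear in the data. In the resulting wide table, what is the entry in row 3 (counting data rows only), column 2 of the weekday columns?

With rows in first-appearance order of store, row 3 is store=ST14. weekday columns in first-appearance order: Thu, Fri, Wed, Tue; column 2 is Fri.
Long rows with store=ST14, weekday=Fri: min(540, 33) = 33.

33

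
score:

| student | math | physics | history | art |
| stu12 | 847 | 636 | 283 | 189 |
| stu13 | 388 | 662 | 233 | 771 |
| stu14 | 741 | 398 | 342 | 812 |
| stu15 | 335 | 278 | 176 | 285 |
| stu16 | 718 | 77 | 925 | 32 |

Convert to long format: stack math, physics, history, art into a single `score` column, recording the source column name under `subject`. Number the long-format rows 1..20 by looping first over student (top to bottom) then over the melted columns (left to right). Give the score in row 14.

278

20 rows total (5 × 4). Row 14: index ⌊(14-1)/4⌋ = 3 into student → stu15; (14-1) mod 4 = 1 into the melted columns → physics.
So row 14 is (stu15, physics, 278); score = 278.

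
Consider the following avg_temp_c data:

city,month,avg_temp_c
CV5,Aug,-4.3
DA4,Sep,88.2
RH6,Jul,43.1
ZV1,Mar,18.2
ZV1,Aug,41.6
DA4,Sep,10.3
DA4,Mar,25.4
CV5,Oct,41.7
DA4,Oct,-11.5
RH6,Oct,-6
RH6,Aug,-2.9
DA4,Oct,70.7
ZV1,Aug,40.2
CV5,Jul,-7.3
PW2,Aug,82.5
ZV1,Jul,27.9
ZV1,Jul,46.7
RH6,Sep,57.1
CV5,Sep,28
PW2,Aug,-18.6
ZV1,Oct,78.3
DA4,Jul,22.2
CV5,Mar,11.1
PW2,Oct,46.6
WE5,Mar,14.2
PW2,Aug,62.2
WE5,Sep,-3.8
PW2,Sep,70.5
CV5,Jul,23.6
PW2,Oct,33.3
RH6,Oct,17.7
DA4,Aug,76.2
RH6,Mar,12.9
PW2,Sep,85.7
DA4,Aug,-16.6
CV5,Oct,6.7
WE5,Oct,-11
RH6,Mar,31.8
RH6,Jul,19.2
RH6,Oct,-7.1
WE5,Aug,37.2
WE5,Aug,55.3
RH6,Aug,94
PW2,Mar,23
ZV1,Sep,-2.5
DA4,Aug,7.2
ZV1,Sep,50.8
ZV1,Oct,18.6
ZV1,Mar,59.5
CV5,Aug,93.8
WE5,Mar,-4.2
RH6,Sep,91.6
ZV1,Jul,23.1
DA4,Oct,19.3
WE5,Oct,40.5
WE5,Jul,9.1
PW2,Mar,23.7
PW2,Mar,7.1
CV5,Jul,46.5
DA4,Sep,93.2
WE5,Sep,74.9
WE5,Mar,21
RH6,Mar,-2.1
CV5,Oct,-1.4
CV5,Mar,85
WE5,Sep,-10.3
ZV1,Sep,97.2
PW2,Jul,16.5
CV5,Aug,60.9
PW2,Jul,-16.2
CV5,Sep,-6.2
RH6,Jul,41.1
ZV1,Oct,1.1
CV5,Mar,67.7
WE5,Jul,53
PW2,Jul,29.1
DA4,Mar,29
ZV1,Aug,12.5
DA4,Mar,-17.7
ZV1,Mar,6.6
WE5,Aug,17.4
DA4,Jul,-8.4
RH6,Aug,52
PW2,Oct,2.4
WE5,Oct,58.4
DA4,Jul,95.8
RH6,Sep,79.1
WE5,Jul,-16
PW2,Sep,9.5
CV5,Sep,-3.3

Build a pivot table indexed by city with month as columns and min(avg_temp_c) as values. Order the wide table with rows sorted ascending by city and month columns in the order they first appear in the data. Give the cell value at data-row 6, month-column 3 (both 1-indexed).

With rows sorted ascending by city, row 6 is city=ZV1. month columns in first-appearance order: Aug, Sep, Jul, Mar, Oct; column 3 is Jul.
Long rows with city=ZV1, month=Jul: min(27.9, 46.7, 23.1) = 23.1.

23.1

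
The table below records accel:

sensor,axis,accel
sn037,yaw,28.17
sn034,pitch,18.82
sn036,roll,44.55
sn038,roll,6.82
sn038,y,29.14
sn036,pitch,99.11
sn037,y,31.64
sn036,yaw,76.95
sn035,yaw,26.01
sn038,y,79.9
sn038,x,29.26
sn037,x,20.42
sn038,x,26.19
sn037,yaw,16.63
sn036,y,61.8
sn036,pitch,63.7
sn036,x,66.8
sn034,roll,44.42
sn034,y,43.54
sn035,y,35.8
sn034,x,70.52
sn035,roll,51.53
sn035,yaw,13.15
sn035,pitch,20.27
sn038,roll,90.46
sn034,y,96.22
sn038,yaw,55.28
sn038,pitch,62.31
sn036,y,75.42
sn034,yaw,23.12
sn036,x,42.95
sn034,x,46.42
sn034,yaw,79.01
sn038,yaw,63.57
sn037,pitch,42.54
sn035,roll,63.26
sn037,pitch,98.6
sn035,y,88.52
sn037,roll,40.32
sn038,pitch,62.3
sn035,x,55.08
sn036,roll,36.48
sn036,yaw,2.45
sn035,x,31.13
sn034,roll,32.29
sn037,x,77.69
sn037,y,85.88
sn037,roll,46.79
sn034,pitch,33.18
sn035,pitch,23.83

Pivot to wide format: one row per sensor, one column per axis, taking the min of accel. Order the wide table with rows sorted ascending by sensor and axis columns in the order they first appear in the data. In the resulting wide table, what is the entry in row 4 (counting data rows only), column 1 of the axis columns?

16.63

With rows sorted ascending by sensor, row 4 is sensor=sn037. axis columns in first-appearance order: yaw, pitch, roll, y, x; column 1 is yaw.
Long rows with sensor=sn037, axis=yaw: min(28.17, 16.63) = 16.63.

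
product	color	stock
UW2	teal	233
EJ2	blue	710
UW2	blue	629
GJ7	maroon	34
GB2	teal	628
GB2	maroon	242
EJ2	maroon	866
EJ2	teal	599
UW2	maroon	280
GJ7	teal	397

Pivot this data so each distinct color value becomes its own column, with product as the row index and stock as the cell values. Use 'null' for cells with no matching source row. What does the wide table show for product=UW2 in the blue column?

629

The long row with product=UW2, color=blue has stock=629.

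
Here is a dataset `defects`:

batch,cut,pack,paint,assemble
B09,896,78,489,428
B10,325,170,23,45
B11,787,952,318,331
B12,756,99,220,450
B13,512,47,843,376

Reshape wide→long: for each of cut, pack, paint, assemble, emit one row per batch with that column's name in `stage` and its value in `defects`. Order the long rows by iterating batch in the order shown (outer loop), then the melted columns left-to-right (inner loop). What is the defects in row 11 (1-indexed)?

318

20 rows total (5 × 4). Row 11: index ⌊(11-1)/4⌋ = 2 into batch → B11; (11-1) mod 4 = 2 into the melted columns → paint.
So row 11 is (B11, paint, 318); defects = 318.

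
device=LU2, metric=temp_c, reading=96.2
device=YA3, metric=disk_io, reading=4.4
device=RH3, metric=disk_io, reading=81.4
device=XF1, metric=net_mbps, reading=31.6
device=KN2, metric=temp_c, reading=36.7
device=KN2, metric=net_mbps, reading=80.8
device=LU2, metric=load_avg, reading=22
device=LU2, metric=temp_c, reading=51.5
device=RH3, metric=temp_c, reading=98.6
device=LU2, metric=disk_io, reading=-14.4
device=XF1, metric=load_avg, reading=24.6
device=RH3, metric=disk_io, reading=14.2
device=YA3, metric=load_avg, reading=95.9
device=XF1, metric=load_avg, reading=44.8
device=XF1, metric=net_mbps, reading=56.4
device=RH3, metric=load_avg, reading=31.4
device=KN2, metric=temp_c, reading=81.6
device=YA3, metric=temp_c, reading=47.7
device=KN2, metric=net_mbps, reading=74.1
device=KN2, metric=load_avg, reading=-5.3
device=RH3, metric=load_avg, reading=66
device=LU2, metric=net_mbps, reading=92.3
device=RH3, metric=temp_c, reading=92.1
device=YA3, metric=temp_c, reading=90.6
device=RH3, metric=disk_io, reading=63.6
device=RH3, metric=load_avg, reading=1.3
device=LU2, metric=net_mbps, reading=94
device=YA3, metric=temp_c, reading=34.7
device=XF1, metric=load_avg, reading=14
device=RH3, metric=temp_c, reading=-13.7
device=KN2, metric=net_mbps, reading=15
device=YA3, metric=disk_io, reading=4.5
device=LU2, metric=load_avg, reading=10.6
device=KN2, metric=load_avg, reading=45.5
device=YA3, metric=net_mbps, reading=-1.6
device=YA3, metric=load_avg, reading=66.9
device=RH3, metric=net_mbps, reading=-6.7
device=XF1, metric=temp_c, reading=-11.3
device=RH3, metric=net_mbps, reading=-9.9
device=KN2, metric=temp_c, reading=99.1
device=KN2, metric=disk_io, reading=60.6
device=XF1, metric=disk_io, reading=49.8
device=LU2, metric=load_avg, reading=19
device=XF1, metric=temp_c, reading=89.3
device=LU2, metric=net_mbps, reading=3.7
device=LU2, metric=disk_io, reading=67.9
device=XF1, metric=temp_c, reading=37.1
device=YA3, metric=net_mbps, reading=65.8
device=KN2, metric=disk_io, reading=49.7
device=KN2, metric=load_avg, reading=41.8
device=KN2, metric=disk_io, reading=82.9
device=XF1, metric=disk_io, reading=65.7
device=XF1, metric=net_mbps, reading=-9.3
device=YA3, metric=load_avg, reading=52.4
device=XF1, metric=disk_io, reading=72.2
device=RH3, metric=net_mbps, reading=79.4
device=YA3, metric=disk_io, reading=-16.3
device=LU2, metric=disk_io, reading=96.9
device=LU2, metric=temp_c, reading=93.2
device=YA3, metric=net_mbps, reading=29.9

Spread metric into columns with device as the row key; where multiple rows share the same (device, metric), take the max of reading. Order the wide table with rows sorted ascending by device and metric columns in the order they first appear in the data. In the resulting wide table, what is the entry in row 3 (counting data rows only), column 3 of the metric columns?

With rows sorted ascending by device, row 3 is device=RH3. metric columns in first-appearance order: temp_c, disk_io, net_mbps, load_avg; column 3 is net_mbps.
Long rows with device=RH3, metric=net_mbps: max(-6.7, -9.9, 79.4) = 79.4.

79.4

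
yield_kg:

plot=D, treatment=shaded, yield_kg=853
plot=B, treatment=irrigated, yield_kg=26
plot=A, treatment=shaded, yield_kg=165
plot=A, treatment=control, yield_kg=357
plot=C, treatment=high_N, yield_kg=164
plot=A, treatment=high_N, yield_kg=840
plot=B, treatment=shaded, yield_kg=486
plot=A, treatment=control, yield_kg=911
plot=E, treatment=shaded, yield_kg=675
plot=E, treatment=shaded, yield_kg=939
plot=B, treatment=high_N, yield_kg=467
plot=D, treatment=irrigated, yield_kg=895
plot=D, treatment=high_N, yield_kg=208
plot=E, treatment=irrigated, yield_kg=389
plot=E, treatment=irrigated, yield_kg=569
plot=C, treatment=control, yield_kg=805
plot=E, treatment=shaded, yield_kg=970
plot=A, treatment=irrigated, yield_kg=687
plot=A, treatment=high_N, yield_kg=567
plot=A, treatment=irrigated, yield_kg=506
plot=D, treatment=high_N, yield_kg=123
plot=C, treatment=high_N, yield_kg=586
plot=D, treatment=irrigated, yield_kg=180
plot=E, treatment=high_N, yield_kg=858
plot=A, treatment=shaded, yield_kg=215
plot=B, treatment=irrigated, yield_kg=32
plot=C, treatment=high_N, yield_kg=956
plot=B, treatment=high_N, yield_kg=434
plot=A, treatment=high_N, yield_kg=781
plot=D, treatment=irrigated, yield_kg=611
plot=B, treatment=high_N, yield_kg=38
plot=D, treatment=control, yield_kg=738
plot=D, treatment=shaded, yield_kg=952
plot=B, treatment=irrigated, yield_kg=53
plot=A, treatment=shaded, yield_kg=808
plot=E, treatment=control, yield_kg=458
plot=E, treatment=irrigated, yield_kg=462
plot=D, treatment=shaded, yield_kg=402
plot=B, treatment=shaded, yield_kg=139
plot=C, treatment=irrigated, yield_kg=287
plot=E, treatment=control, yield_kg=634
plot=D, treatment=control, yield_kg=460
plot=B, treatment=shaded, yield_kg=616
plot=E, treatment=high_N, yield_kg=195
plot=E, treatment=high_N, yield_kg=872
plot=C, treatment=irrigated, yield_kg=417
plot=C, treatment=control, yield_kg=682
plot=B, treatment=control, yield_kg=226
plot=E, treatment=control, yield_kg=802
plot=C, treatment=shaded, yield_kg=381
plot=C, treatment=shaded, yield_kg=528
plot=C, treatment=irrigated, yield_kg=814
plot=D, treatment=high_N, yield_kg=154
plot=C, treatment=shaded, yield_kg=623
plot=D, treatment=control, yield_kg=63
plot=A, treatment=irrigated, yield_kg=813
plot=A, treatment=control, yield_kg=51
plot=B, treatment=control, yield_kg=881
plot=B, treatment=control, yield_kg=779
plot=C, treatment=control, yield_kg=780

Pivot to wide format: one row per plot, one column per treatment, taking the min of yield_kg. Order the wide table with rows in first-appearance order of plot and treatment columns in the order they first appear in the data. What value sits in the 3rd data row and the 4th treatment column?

567

With rows in first-appearance order of plot, row 3 is plot=A. treatment columns in first-appearance order: shaded, irrigated, control, high_N; column 4 is high_N.
Long rows with plot=A, treatment=high_N: min(840, 567, 781) = 567.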